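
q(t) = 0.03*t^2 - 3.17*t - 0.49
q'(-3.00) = -3.35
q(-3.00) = 9.29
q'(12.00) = -2.45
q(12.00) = -34.21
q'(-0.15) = -3.18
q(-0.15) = -0.01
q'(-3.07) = -3.35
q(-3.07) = 9.52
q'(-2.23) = -3.30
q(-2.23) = 6.73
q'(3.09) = -2.98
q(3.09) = -10.00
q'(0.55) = -3.14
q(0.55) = -2.22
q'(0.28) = -3.15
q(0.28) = -1.38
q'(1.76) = -3.06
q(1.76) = -5.98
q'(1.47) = -3.08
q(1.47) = -5.09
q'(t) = 0.06*t - 3.17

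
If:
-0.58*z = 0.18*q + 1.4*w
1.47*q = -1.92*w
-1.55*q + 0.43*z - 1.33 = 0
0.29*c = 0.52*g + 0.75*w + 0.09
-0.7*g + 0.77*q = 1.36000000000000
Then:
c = -3.16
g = -3.59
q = -1.50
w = 1.15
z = -2.30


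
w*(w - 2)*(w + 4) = w^3 + 2*w^2 - 8*w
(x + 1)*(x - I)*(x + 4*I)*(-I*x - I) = -I*x^4 + 3*x^3 - 2*I*x^3 + 6*x^2 - 5*I*x^2 + 3*x - 8*I*x - 4*I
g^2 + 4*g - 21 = (g - 3)*(g + 7)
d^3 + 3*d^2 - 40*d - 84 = (d - 6)*(d + 2)*(d + 7)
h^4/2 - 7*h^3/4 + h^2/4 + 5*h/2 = h*(h/2 + 1/2)*(h - 5/2)*(h - 2)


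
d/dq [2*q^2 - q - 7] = 4*q - 1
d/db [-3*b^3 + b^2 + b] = -9*b^2 + 2*b + 1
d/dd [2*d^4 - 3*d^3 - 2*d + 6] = 8*d^3 - 9*d^2 - 2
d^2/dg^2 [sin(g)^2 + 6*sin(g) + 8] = -6*sin(g) + 2*cos(2*g)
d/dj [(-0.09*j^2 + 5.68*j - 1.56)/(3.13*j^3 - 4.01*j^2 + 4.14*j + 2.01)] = (0.2817*j^4 - 35.5568*j^3 + 37.0526*j^2 - 12.873*j + 17.8752)/(9.7969*j^6 - 25.1026*j^5 + 41.9965*j^4 - 20.6202*j^3 + 1.0194*j^2 + 16.6428*j + 4.0401)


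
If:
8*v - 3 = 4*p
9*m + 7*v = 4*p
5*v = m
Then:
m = -15/44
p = -39/44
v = -3/44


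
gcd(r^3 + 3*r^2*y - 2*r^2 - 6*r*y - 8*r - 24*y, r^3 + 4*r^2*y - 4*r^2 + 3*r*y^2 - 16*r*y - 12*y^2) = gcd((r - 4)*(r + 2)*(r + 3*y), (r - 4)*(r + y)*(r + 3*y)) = r^2 + 3*r*y - 4*r - 12*y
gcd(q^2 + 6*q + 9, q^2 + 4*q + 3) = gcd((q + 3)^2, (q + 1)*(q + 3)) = q + 3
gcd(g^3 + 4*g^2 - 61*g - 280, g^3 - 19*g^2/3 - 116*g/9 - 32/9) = g - 8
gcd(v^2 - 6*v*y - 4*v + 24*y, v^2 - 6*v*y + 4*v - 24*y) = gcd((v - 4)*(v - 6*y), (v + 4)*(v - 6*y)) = -v + 6*y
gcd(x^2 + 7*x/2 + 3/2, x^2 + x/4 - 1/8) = x + 1/2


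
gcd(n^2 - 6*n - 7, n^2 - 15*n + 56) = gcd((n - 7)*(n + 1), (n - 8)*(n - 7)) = n - 7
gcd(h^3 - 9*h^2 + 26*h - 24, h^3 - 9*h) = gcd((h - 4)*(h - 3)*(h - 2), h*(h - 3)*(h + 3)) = h - 3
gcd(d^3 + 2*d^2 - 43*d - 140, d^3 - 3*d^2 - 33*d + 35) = d^2 - 2*d - 35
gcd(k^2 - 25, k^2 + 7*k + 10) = k + 5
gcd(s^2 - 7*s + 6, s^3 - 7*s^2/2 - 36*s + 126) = s - 6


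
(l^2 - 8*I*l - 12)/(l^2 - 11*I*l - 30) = (l - 2*I)/(l - 5*I)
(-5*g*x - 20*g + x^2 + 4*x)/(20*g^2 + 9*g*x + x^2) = (-5*g*x - 20*g + x^2 + 4*x)/(20*g^2 + 9*g*x + x^2)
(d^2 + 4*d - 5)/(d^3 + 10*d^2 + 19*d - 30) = 1/(d + 6)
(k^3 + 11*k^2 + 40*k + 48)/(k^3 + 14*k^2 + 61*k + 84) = (k + 4)/(k + 7)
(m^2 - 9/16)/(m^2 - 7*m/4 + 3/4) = (m + 3/4)/(m - 1)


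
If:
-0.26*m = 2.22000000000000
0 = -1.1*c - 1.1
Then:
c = -1.00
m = -8.54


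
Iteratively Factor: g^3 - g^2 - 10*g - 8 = (g + 2)*(g^2 - 3*g - 4) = (g + 1)*(g + 2)*(g - 4)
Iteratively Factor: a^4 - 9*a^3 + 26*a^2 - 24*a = (a)*(a^3 - 9*a^2 + 26*a - 24) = a*(a - 3)*(a^2 - 6*a + 8) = a*(a - 4)*(a - 3)*(a - 2)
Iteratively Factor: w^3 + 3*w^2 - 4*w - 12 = (w - 2)*(w^2 + 5*w + 6) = (w - 2)*(w + 3)*(w + 2)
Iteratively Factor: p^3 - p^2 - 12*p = (p + 3)*(p^2 - 4*p) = (p - 4)*(p + 3)*(p)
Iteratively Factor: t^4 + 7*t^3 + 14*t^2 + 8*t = (t + 2)*(t^3 + 5*t^2 + 4*t) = (t + 1)*(t + 2)*(t^2 + 4*t) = t*(t + 1)*(t + 2)*(t + 4)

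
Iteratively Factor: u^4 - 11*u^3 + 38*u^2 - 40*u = (u - 4)*(u^3 - 7*u^2 + 10*u) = (u - 4)*(u - 2)*(u^2 - 5*u) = (u - 5)*(u - 4)*(u - 2)*(u)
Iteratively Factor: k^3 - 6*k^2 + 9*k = (k - 3)*(k^2 - 3*k) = (k - 3)^2*(k)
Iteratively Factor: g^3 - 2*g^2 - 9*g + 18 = (g - 2)*(g^2 - 9) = (g - 2)*(g + 3)*(g - 3)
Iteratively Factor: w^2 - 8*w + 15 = (w - 3)*(w - 5)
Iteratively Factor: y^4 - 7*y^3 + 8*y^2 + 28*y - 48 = (y - 4)*(y^3 - 3*y^2 - 4*y + 12) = (y - 4)*(y - 3)*(y^2 - 4) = (y - 4)*(y - 3)*(y + 2)*(y - 2)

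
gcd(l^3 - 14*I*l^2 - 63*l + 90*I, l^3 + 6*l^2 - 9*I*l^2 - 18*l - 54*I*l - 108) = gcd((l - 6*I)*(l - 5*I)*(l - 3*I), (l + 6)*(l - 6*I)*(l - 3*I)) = l^2 - 9*I*l - 18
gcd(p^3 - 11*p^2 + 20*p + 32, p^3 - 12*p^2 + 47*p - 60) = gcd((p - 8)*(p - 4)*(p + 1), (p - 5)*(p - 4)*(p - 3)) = p - 4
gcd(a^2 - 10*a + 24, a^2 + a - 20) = a - 4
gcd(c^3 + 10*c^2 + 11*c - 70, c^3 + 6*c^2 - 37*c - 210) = c^2 + 12*c + 35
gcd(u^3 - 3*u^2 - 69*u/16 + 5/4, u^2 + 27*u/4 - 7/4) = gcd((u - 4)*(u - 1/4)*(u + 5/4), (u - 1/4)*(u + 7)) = u - 1/4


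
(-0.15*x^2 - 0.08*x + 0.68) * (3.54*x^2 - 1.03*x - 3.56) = -0.531*x^4 - 0.1287*x^3 + 3.0236*x^2 - 0.4156*x - 2.4208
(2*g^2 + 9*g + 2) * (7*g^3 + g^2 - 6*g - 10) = 14*g^5 + 65*g^4 + 11*g^3 - 72*g^2 - 102*g - 20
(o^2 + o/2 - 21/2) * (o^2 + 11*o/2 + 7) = o^4 + 6*o^3 - 3*o^2/4 - 217*o/4 - 147/2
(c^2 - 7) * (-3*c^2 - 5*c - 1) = -3*c^4 - 5*c^3 + 20*c^2 + 35*c + 7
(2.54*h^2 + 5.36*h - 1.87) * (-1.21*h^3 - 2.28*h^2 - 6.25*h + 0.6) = -3.0734*h^5 - 12.2768*h^4 - 25.8331*h^3 - 27.7124*h^2 + 14.9035*h - 1.122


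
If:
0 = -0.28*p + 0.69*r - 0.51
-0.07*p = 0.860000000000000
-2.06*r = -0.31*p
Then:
No Solution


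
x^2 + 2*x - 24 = (x - 4)*(x + 6)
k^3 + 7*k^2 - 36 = (k - 2)*(k + 3)*(k + 6)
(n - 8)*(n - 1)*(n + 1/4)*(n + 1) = n^4 - 31*n^3/4 - 3*n^2 + 31*n/4 + 2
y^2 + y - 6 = (y - 2)*(y + 3)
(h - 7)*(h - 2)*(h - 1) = h^3 - 10*h^2 + 23*h - 14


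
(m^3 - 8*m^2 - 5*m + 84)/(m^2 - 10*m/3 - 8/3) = 3*(m^2 - 4*m - 21)/(3*m + 2)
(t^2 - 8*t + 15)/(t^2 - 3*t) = (t - 5)/t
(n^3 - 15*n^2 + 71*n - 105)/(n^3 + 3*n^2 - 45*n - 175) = (n^2 - 8*n + 15)/(n^2 + 10*n + 25)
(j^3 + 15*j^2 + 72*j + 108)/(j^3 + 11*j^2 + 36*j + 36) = (j + 6)/(j + 2)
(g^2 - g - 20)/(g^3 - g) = (g^2 - g - 20)/(g^3 - g)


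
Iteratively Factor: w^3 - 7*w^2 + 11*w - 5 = (w - 1)*(w^2 - 6*w + 5) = (w - 5)*(w - 1)*(w - 1)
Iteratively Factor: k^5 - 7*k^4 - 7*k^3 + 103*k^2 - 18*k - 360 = (k - 4)*(k^4 - 3*k^3 - 19*k^2 + 27*k + 90) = (k - 4)*(k + 2)*(k^3 - 5*k^2 - 9*k + 45) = (k - 4)*(k + 2)*(k + 3)*(k^2 - 8*k + 15) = (k - 4)*(k - 3)*(k + 2)*(k + 3)*(k - 5)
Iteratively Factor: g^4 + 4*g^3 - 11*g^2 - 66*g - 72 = (g + 2)*(g^3 + 2*g^2 - 15*g - 36) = (g - 4)*(g + 2)*(g^2 + 6*g + 9) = (g - 4)*(g + 2)*(g + 3)*(g + 3)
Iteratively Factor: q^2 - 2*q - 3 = (q + 1)*(q - 3)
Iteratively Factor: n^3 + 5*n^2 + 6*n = (n + 3)*(n^2 + 2*n) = (n + 2)*(n + 3)*(n)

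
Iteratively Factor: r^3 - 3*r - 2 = (r + 1)*(r^2 - r - 2) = (r - 2)*(r + 1)*(r + 1)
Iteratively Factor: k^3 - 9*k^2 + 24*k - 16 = (k - 4)*(k^2 - 5*k + 4) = (k - 4)*(k - 1)*(k - 4)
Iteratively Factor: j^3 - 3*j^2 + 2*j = (j - 2)*(j^2 - j) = j*(j - 2)*(j - 1)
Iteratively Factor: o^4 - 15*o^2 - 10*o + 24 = (o - 4)*(o^3 + 4*o^2 + o - 6) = (o - 4)*(o + 3)*(o^2 + o - 2) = (o - 4)*(o - 1)*(o + 3)*(o + 2)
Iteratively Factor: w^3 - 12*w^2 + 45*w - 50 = (w - 2)*(w^2 - 10*w + 25) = (w - 5)*(w - 2)*(w - 5)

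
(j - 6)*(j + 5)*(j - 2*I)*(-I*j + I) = -I*j^4 - 2*j^3 + 2*I*j^3 + 4*j^2 + 29*I*j^2 + 58*j - 30*I*j - 60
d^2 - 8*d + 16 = (d - 4)^2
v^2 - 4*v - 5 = (v - 5)*(v + 1)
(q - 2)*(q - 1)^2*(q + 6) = q^4 + 2*q^3 - 19*q^2 + 28*q - 12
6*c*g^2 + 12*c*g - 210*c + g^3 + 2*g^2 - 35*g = (6*c + g)*(g - 5)*(g + 7)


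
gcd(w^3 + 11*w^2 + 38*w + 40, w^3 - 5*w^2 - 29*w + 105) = w + 5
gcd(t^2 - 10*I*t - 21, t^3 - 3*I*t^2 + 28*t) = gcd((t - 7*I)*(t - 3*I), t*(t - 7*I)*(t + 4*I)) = t - 7*I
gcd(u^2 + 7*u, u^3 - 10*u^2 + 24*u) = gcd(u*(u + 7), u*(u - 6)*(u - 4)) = u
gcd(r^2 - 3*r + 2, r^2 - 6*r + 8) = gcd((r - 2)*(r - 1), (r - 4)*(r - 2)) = r - 2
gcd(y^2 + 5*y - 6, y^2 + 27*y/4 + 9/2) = y + 6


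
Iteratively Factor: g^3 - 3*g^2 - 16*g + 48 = (g - 4)*(g^2 + g - 12) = (g - 4)*(g - 3)*(g + 4)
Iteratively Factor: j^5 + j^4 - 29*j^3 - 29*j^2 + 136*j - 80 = (j - 1)*(j^4 + 2*j^3 - 27*j^2 - 56*j + 80) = (j - 1)*(j + 4)*(j^3 - 2*j^2 - 19*j + 20) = (j - 1)^2*(j + 4)*(j^2 - j - 20) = (j - 5)*(j - 1)^2*(j + 4)*(j + 4)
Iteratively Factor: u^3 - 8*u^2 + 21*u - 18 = (u - 2)*(u^2 - 6*u + 9) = (u - 3)*(u - 2)*(u - 3)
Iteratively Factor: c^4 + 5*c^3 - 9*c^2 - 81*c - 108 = (c + 3)*(c^3 + 2*c^2 - 15*c - 36) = (c + 3)^2*(c^2 - c - 12) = (c - 4)*(c + 3)^2*(c + 3)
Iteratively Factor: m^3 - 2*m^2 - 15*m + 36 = (m - 3)*(m^2 + m - 12) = (m - 3)*(m + 4)*(m - 3)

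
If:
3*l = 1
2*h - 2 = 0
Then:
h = 1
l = 1/3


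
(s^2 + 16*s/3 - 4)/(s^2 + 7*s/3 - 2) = (s + 6)/(s + 3)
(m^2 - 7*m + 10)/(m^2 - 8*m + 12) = (m - 5)/(m - 6)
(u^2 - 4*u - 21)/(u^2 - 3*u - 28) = (u + 3)/(u + 4)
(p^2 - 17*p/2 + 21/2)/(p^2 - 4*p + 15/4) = 2*(p - 7)/(2*p - 5)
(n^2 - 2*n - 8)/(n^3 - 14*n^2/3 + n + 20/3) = 3*(n + 2)/(3*n^2 - 2*n - 5)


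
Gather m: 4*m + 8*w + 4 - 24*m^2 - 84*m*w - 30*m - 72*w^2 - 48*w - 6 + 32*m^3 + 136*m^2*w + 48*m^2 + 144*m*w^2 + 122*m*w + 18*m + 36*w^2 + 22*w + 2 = 32*m^3 + m^2*(136*w + 24) + m*(144*w^2 + 38*w - 8) - 36*w^2 - 18*w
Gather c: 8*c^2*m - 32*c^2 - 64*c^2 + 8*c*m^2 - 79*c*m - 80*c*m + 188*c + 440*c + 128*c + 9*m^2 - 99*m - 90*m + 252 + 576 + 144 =c^2*(8*m - 96) + c*(8*m^2 - 159*m + 756) + 9*m^2 - 189*m + 972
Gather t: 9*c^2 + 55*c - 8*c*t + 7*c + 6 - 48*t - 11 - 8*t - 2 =9*c^2 + 62*c + t*(-8*c - 56) - 7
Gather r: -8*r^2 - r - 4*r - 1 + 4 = -8*r^2 - 5*r + 3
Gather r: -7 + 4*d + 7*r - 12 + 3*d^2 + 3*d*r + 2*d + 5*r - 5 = 3*d^2 + 6*d + r*(3*d + 12) - 24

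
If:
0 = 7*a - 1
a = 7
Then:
No Solution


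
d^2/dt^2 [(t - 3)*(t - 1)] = 2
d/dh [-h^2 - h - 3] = -2*h - 1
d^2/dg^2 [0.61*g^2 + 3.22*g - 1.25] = 1.22000000000000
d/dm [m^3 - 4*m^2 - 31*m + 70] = 3*m^2 - 8*m - 31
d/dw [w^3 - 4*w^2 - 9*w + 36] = 3*w^2 - 8*w - 9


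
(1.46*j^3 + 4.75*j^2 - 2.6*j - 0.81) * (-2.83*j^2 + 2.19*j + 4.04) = -4.1318*j^5 - 10.2451*j^4 + 23.6589*j^3 + 15.7883*j^2 - 12.2779*j - 3.2724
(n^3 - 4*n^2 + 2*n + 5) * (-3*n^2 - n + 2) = -3*n^5 + 11*n^4 - 25*n^2 - n + 10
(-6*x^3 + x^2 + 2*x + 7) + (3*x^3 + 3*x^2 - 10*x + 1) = -3*x^3 + 4*x^2 - 8*x + 8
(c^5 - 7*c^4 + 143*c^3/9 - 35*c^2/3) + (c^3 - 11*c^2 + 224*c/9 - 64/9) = c^5 - 7*c^4 + 152*c^3/9 - 68*c^2/3 + 224*c/9 - 64/9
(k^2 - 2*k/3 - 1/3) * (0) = 0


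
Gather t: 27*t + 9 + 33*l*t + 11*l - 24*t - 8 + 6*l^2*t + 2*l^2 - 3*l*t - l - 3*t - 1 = 2*l^2 + 10*l + t*(6*l^2 + 30*l)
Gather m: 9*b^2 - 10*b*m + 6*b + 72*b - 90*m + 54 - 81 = 9*b^2 + 78*b + m*(-10*b - 90) - 27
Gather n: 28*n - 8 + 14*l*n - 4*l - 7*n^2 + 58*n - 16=-4*l - 7*n^2 + n*(14*l + 86) - 24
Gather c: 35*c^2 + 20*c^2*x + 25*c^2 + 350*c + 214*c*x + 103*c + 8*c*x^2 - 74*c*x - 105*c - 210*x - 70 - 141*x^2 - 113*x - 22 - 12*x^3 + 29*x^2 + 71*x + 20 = c^2*(20*x + 60) + c*(8*x^2 + 140*x + 348) - 12*x^3 - 112*x^2 - 252*x - 72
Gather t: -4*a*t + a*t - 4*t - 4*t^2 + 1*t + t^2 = -3*t^2 + t*(-3*a - 3)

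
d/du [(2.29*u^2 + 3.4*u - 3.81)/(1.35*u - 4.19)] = (3.0915*u^2 - 19.1902*u - 9.1025)/(1.8225*u^2 - 11.313*u + 17.5561)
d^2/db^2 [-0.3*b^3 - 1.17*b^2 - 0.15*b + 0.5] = -1.8*b - 2.34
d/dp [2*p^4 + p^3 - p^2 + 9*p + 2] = 8*p^3 + 3*p^2 - 2*p + 9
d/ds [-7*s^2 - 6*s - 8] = -14*s - 6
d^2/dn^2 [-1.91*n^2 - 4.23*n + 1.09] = -3.82000000000000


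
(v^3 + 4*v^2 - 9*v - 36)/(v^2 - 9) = v + 4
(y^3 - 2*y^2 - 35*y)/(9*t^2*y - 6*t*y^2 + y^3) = (y^2 - 2*y - 35)/(9*t^2 - 6*t*y + y^2)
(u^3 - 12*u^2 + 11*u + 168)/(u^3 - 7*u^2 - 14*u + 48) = (u - 7)/(u - 2)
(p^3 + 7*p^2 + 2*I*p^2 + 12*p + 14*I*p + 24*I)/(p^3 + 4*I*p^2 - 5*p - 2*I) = (p^2 + 7*p + 12)/(p^2 + 2*I*p - 1)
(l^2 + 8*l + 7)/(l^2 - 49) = (l + 1)/(l - 7)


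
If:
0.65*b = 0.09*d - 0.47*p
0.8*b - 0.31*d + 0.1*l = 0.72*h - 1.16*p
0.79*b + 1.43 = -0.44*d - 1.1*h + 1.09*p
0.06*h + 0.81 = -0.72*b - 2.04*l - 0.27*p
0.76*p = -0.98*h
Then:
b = -0.16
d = -12.81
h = 1.73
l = -0.10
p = -2.23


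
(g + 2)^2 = g^2 + 4*g + 4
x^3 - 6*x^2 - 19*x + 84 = (x - 7)*(x - 3)*(x + 4)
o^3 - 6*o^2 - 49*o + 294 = (o - 7)*(o - 6)*(o + 7)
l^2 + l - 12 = (l - 3)*(l + 4)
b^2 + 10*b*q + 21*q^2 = (b + 3*q)*(b + 7*q)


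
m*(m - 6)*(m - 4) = m^3 - 10*m^2 + 24*m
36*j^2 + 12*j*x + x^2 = (6*j + x)^2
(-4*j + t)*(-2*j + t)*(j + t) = 8*j^3 + 2*j^2*t - 5*j*t^2 + t^3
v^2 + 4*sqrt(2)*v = v*(v + 4*sqrt(2))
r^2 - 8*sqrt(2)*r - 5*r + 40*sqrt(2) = (r - 5)*(r - 8*sqrt(2))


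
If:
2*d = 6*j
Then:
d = 3*j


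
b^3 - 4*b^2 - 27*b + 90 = (b - 6)*(b - 3)*(b + 5)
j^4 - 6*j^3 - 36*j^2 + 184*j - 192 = (j - 8)*(j - 2)^2*(j + 6)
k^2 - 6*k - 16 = (k - 8)*(k + 2)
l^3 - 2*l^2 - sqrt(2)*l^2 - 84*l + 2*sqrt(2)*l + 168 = (l - 2)*(l - 7*sqrt(2))*(l + 6*sqrt(2))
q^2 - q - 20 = (q - 5)*(q + 4)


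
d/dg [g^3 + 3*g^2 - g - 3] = 3*g^2 + 6*g - 1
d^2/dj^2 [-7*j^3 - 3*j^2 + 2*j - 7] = -42*j - 6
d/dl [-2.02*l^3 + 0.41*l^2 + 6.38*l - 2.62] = -6.06*l^2 + 0.82*l + 6.38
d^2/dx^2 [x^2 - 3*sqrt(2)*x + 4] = 2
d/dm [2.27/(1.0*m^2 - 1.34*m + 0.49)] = (3.0418 - 4.54*m)/(1.0*m^2 - 1.34*m + 0.49)^2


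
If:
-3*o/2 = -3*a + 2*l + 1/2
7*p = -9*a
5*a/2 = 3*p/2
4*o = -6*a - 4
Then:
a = 0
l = 1/2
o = -1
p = 0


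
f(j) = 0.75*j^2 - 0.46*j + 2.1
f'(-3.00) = -4.96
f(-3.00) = 10.23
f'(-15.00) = -22.96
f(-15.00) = 177.75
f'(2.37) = 3.10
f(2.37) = 5.22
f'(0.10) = -0.31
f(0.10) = 2.06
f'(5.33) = 7.54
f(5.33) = 20.95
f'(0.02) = -0.43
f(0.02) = 2.09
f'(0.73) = 0.64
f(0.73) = 2.16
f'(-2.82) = -4.69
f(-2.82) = 9.36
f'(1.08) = 1.16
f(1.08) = 2.48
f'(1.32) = 1.52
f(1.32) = 2.80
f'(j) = 1.5*j - 0.46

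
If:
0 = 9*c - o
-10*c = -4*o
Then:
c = 0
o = 0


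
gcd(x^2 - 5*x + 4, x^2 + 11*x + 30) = 1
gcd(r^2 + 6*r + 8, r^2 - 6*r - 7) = 1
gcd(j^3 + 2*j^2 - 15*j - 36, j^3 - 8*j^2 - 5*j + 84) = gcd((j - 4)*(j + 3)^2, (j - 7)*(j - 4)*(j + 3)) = j^2 - j - 12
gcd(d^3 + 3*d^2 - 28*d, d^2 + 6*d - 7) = d + 7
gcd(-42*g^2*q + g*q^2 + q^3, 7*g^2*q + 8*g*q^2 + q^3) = 7*g*q + q^2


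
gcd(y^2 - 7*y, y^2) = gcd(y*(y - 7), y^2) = y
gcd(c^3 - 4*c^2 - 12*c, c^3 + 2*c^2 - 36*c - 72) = c^2 - 4*c - 12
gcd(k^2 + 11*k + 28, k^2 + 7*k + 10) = 1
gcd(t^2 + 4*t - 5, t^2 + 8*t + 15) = t + 5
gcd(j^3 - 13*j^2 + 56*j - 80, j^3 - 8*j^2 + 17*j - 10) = j - 5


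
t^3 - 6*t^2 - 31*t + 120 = (t - 8)*(t - 3)*(t + 5)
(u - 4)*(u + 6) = u^2 + 2*u - 24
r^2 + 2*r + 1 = (r + 1)^2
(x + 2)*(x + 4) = x^2 + 6*x + 8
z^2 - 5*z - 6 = (z - 6)*(z + 1)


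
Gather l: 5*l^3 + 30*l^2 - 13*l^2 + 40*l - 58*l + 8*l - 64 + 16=5*l^3 + 17*l^2 - 10*l - 48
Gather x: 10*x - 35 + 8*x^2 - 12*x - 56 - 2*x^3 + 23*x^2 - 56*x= -2*x^3 + 31*x^2 - 58*x - 91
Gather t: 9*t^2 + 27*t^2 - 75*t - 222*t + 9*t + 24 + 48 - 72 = 36*t^2 - 288*t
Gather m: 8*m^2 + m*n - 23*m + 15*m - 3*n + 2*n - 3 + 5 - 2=8*m^2 + m*(n - 8) - n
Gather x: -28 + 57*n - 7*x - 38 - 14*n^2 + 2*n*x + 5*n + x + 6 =-14*n^2 + 62*n + x*(2*n - 6) - 60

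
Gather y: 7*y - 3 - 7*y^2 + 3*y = -7*y^2 + 10*y - 3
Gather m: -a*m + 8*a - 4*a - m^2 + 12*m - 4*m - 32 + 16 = 4*a - m^2 + m*(8 - a) - 16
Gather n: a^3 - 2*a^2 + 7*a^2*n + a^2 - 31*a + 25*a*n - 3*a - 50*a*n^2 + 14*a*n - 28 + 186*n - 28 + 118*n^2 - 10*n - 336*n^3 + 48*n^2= a^3 - a^2 - 34*a - 336*n^3 + n^2*(166 - 50*a) + n*(7*a^2 + 39*a + 176) - 56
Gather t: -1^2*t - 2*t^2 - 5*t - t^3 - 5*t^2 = -t^3 - 7*t^2 - 6*t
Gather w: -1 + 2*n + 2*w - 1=2*n + 2*w - 2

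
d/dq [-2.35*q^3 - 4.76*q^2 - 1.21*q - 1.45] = -7.05*q^2 - 9.52*q - 1.21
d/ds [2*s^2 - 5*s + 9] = 4*s - 5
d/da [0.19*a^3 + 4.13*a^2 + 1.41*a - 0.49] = 0.57*a^2 + 8.26*a + 1.41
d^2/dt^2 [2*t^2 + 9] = 4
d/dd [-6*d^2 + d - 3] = 1 - 12*d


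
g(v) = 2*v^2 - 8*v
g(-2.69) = 35.99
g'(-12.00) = -56.00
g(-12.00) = 384.00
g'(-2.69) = -18.76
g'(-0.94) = -11.76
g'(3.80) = 7.20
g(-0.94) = 9.29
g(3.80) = -1.52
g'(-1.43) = -13.72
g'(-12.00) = -56.00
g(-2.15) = 26.44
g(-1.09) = 11.10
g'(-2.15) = -16.60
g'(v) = 4*v - 8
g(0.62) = -4.19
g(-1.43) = 15.53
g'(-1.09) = -12.36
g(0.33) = -2.42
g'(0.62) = -5.52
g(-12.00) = 384.00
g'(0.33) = -6.68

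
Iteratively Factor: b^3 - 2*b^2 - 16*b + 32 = (b - 2)*(b^2 - 16) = (b - 4)*(b - 2)*(b + 4)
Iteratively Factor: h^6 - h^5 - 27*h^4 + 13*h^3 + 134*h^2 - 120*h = (h - 2)*(h^5 + h^4 - 25*h^3 - 37*h^2 + 60*h) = (h - 2)*(h + 4)*(h^4 - 3*h^3 - 13*h^2 + 15*h) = (h - 5)*(h - 2)*(h + 4)*(h^3 + 2*h^2 - 3*h) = (h - 5)*(h - 2)*(h + 3)*(h + 4)*(h^2 - h) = (h - 5)*(h - 2)*(h - 1)*(h + 3)*(h + 4)*(h)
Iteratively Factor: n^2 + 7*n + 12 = (n + 3)*(n + 4)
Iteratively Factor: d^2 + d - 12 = (d + 4)*(d - 3)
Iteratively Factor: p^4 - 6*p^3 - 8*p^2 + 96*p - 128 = (p - 4)*(p^3 - 2*p^2 - 16*p + 32) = (p - 4)*(p - 2)*(p^2 - 16) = (p - 4)^2*(p - 2)*(p + 4)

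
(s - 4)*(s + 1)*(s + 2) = s^3 - s^2 - 10*s - 8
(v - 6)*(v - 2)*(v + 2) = v^3 - 6*v^2 - 4*v + 24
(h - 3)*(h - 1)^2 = h^3 - 5*h^2 + 7*h - 3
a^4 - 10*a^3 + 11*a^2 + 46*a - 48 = (a - 8)*(a - 3)*(a - 1)*(a + 2)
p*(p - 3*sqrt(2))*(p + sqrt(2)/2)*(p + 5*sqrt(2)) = p^4 + 5*sqrt(2)*p^3/2 - 28*p^2 - 15*sqrt(2)*p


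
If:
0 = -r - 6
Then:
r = -6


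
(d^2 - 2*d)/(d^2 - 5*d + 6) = d/(d - 3)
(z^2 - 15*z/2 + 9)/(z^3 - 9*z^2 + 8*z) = (z^2 - 15*z/2 + 9)/(z*(z^2 - 9*z + 8))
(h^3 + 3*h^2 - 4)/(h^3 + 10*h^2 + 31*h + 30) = (h^2 + h - 2)/(h^2 + 8*h + 15)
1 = 1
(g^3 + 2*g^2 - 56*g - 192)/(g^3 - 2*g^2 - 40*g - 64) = (g + 6)/(g + 2)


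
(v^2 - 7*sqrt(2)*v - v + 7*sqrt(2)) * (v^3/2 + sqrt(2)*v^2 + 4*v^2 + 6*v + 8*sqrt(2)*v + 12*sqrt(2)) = v^5/2 - 5*sqrt(2)*v^4/2 + 7*v^4/2 - 35*sqrt(2)*v^3/2 - 12*v^3 - 104*v^2 - 10*sqrt(2)*v^2 - 56*v + 30*sqrt(2)*v + 168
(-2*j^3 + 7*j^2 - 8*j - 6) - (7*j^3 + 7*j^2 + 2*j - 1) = -9*j^3 - 10*j - 5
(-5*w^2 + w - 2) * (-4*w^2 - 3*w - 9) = 20*w^4 + 11*w^3 + 50*w^2 - 3*w + 18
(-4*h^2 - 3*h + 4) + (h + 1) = -4*h^2 - 2*h + 5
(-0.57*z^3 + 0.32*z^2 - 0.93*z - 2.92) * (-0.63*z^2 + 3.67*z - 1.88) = 0.3591*z^5 - 2.2935*z^4 + 2.8319*z^3 - 2.1751*z^2 - 8.968*z + 5.4896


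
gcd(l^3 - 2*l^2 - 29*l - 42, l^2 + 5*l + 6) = l^2 + 5*l + 6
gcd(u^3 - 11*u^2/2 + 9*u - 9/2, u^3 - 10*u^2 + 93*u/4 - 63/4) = u - 3/2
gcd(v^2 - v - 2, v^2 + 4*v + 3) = v + 1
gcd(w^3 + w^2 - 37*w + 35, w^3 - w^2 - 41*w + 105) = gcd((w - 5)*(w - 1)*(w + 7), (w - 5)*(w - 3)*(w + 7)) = w^2 + 2*w - 35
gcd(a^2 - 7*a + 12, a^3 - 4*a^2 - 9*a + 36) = a^2 - 7*a + 12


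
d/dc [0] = 0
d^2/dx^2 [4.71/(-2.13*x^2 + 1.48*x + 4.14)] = (-42.737598*x^2 + 29.695608*x + 4.71*(4.26*x - 1.48)*(8.52*x - 2.96) + 83.067444)/(-2.13*x^2 + 1.48*x + 4.14)^3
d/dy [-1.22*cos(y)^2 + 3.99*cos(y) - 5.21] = (2.44*cos(y) - 3.99)*sin(y)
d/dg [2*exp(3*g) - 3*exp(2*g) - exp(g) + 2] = (6*exp(2*g) - 6*exp(g) - 1)*exp(g)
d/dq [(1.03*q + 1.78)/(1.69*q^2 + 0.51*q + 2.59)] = (-1.7407*q^2 - 6.0164*q + 1.7599)/(2.8561*q^4 + 1.7238*q^3 + 9.0143*q^2 + 2.6418*q + 6.7081)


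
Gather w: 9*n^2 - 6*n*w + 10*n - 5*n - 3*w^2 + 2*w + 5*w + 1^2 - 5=9*n^2 + 5*n - 3*w^2 + w*(7 - 6*n) - 4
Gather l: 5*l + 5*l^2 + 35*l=5*l^2 + 40*l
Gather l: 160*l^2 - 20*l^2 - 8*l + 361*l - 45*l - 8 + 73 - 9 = 140*l^2 + 308*l + 56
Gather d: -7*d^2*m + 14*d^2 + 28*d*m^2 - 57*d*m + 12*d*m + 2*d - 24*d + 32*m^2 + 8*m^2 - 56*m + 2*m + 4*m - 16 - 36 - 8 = d^2*(14 - 7*m) + d*(28*m^2 - 45*m - 22) + 40*m^2 - 50*m - 60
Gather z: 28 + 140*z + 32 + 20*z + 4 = 160*z + 64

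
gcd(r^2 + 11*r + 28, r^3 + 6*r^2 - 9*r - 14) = r + 7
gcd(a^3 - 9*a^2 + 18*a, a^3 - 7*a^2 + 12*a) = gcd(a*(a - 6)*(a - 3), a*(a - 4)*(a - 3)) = a^2 - 3*a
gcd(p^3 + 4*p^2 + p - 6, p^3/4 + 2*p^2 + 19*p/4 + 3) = p + 3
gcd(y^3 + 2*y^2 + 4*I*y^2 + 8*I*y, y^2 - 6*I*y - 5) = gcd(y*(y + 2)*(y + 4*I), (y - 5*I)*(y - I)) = 1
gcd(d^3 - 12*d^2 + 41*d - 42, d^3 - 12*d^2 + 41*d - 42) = d^3 - 12*d^2 + 41*d - 42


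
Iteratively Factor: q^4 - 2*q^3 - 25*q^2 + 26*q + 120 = (q + 4)*(q^3 - 6*q^2 - q + 30) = (q - 3)*(q + 4)*(q^2 - 3*q - 10) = (q - 3)*(q + 2)*(q + 4)*(q - 5)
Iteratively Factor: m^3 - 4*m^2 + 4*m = (m - 2)*(m^2 - 2*m) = m*(m - 2)*(m - 2)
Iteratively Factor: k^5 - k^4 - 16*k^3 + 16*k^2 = (k)*(k^4 - k^3 - 16*k^2 + 16*k) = k*(k - 1)*(k^3 - 16*k) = k*(k - 1)*(k + 4)*(k^2 - 4*k) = k^2*(k - 1)*(k + 4)*(k - 4)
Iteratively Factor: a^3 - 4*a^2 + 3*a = (a - 3)*(a^2 - a) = a*(a - 3)*(a - 1)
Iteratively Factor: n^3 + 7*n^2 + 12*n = (n)*(n^2 + 7*n + 12) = n*(n + 3)*(n + 4)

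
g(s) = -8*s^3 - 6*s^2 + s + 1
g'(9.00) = -2051.00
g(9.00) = -6308.00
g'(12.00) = -3599.00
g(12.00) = -14675.00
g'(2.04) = -123.36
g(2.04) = -89.85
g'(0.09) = -0.27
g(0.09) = 1.04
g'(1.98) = -116.85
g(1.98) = -82.64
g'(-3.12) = -195.19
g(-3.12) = 182.44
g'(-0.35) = 2.26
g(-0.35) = 0.26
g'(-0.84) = -5.85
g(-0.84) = 0.67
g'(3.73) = -377.67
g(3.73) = -493.91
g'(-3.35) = -228.14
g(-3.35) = 231.08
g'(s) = -24*s^2 - 12*s + 1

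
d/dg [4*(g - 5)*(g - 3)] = 8*g - 32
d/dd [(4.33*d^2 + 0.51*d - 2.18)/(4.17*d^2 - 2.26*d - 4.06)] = (-11.9125*d^2 - 16.9784*d - 6.9974)/(17.3889*d^4 - 18.8484*d^3 - 28.7528*d^2 + 18.3512*d + 16.4836)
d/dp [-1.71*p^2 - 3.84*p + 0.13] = -3.42*p - 3.84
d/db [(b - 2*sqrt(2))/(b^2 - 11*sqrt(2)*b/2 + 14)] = 2*(-b^2 + 4*sqrt(2)*b - 8)/(2*b^4 - 22*sqrt(2)*b^3 + 177*b^2 - 308*sqrt(2)*b + 392)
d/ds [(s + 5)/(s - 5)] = -10/(s - 5)^2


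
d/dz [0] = 0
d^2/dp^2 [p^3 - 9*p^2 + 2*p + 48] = 6*p - 18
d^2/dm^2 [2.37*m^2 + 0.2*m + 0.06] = 4.74000000000000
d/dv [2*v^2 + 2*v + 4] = 4*v + 2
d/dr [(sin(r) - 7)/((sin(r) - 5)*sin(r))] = (-cos(r) + 14/tan(r) - 35*cos(r)/sin(r)^2)/(sin(r) - 5)^2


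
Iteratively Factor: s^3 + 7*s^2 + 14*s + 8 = (s + 1)*(s^2 + 6*s + 8) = (s + 1)*(s + 2)*(s + 4)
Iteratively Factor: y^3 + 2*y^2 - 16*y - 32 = (y - 4)*(y^2 + 6*y + 8) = (y - 4)*(y + 2)*(y + 4)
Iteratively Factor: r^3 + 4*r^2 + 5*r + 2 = (r + 2)*(r^2 + 2*r + 1) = (r + 1)*(r + 2)*(r + 1)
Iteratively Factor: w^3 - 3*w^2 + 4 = (w + 1)*(w^2 - 4*w + 4) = (w - 2)*(w + 1)*(w - 2)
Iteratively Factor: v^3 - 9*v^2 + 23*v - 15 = (v - 3)*(v^2 - 6*v + 5) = (v - 3)*(v - 1)*(v - 5)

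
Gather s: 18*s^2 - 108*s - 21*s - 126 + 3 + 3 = 18*s^2 - 129*s - 120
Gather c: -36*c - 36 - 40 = -36*c - 76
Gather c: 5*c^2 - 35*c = 5*c^2 - 35*c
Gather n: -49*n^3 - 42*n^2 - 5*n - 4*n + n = -49*n^3 - 42*n^2 - 8*n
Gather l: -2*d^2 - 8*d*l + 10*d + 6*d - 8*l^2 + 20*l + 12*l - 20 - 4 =-2*d^2 + 16*d - 8*l^2 + l*(32 - 8*d) - 24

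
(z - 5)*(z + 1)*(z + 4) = z^3 - 21*z - 20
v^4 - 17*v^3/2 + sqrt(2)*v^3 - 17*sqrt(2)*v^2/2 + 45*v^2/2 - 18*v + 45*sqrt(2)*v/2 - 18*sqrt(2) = (v - 4)*(v - 3)*(v - 3/2)*(v + sqrt(2))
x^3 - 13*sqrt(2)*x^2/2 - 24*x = x*(x - 8*sqrt(2))*(x + 3*sqrt(2)/2)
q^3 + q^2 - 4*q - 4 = (q - 2)*(q + 1)*(q + 2)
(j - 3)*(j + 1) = j^2 - 2*j - 3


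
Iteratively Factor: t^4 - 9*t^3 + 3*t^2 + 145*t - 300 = (t - 5)*(t^3 - 4*t^2 - 17*t + 60) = (t - 5)*(t - 3)*(t^2 - t - 20) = (t - 5)*(t - 3)*(t + 4)*(t - 5)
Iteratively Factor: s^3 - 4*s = (s - 2)*(s^2 + 2*s) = s*(s - 2)*(s + 2)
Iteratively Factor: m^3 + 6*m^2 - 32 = (m + 4)*(m^2 + 2*m - 8) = (m - 2)*(m + 4)*(m + 4)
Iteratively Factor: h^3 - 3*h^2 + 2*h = (h)*(h^2 - 3*h + 2) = h*(h - 1)*(h - 2)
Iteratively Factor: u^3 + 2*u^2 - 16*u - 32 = (u + 2)*(u^2 - 16) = (u - 4)*(u + 2)*(u + 4)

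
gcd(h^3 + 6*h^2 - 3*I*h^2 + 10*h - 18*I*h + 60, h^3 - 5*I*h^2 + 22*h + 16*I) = h + 2*I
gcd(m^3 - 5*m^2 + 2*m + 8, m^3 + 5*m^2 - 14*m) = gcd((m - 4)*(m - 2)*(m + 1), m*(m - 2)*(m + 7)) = m - 2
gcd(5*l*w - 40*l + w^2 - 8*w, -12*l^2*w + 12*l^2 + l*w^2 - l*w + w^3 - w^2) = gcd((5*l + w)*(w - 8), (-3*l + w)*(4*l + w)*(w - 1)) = 1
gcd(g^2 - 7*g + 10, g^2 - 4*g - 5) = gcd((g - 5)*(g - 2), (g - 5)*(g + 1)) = g - 5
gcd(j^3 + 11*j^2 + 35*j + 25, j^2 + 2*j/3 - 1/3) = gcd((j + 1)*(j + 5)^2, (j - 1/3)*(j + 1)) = j + 1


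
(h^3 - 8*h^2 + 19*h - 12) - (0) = h^3 - 8*h^2 + 19*h - 12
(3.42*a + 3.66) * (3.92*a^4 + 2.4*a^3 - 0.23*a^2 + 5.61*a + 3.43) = 13.4064*a^5 + 22.5552*a^4 + 7.9974*a^3 + 18.3444*a^2 + 32.2632*a + 12.5538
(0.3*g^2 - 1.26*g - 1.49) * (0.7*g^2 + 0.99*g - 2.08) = 0.21*g^4 - 0.585*g^3 - 2.9144*g^2 + 1.1457*g + 3.0992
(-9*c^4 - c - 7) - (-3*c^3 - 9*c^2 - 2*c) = -9*c^4 + 3*c^3 + 9*c^2 + c - 7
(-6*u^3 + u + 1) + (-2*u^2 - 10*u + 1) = -6*u^3 - 2*u^2 - 9*u + 2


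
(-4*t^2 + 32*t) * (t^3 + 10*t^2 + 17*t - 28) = -4*t^5 - 8*t^4 + 252*t^3 + 656*t^2 - 896*t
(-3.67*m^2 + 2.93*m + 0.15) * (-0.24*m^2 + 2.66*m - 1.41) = 0.8808*m^4 - 10.4654*m^3 + 12.9325*m^2 - 3.7323*m - 0.2115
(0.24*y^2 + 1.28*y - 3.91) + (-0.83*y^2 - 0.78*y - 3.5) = -0.59*y^2 + 0.5*y - 7.41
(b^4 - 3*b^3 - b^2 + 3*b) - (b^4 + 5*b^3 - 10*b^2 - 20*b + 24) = -8*b^3 + 9*b^2 + 23*b - 24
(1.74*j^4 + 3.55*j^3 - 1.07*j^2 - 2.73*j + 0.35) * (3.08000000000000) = 5.3592*j^4 + 10.934*j^3 - 3.2956*j^2 - 8.4084*j + 1.078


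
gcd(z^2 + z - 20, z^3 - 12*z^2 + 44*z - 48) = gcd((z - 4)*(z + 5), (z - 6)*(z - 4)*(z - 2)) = z - 4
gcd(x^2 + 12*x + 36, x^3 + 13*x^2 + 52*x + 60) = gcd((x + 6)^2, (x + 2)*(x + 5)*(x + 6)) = x + 6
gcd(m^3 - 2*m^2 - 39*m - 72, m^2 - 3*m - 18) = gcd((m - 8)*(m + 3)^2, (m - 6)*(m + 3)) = m + 3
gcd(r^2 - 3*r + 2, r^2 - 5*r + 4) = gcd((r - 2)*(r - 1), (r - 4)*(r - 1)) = r - 1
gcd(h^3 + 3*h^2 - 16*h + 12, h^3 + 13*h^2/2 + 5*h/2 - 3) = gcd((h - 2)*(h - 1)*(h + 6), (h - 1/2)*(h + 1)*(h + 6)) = h + 6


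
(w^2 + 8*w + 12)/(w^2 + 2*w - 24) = (w + 2)/(w - 4)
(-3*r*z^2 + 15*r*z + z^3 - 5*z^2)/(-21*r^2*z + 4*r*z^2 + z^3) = (z - 5)/(7*r + z)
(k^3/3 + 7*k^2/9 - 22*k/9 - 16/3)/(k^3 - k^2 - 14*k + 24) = (3*k^3 + 7*k^2 - 22*k - 48)/(9*(k^3 - k^2 - 14*k + 24))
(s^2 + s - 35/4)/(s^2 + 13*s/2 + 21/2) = (s - 5/2)/(s + 3)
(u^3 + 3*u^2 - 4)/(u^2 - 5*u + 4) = (u^2 + 4*u + 4)/(u - 4)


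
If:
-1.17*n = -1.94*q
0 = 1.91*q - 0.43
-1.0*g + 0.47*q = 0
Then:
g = 0.11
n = 0.37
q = 0.23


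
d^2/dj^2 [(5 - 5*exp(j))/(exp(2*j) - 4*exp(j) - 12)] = 5*(-exp(4*j) - 84*exp(2*j) + 112*exp(j) - 192)*exp(j)/(exp(6*j) - 12*exp(5*j) + 12*exp(4*j) + 224*exp(3*j) - 144*exp(2*j) - 1728*exp(j) - 1728)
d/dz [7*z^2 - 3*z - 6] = 14*z - 3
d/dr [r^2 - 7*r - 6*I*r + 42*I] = 2*r - 7 - 6*I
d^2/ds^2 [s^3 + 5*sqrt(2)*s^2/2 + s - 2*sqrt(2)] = 6*s + 5*sqrt(2)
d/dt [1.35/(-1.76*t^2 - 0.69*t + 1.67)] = (4.752*t + 0.9315)/(1.76*t^2 + 0.69*t - 1.67)^2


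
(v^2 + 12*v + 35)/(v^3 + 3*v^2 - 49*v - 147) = (v + 5)/(v^2 - 4*v - 21)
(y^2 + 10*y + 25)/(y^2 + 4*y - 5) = (y + 5)/(y - 1)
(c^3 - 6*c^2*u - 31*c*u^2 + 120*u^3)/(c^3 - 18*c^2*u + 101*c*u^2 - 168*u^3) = (-c - 5*u)/(-c + 7*u)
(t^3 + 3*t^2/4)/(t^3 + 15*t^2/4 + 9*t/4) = t/(t + 3)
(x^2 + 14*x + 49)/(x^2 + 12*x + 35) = (x + 7)/(x + 5)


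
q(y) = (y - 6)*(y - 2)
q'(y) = 2*y - 8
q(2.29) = -1.08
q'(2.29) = -3.42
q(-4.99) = 76.82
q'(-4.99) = -17.98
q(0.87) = 5.80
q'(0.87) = -6.26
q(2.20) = -0.76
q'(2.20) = -3.60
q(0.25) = 10.06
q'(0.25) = -7.50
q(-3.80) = 56.84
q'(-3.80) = -15.60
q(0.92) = 5.49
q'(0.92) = -6.16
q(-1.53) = 26.58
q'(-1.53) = -11.06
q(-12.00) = 252.00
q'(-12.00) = -32.00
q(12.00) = 60.00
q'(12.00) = 16.00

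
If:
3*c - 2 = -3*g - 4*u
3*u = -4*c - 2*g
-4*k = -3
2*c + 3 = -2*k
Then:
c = -9/4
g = -39/4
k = 3/4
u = 19/2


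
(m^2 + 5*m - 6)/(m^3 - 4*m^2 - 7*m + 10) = (m + 6)/(m^2 - 3*m - 10)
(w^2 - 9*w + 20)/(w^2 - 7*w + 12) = (w - 5)/(w - 3)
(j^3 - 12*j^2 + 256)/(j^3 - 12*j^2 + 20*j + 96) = (j^2 - 4*j - 32)/(j^2 - 4*j - 12)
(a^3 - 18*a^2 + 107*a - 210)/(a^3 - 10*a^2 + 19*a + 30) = (a - 7)/(a + 1)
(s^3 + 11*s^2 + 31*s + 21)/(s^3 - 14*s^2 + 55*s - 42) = (s^3 + 11*s^2 + 31*s + 21)/(s^3 - 14*s^2 + 55*s - 42)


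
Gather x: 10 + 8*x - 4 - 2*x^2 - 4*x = -2*x^2 + 4*x + 6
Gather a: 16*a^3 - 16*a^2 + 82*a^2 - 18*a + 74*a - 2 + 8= 16*a^3 + 66*a^2 + 56*a + 6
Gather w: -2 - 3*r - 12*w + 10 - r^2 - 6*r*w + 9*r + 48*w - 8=-r^2 + 6*r + w*(36 - 6*r)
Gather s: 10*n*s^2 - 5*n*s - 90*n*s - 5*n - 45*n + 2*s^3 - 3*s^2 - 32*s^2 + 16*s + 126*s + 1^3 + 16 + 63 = -50*n + 2*s^3 + s^2*(10*n - 35) + s*(142 - 95*n) + 80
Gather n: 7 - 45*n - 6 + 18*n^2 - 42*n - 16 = 18*n^2 - 87*n - 15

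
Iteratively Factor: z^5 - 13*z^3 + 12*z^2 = (z + 4)*(z^4 - 4*z^3 + 3*z^2) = z*(z + 4)*(z^3 - 4*z^2 + 3*z) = z^2*(z + 4)*(z^2 - 4*z + 3) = z^2*(z - 1)*(z + 4)*(z - 3)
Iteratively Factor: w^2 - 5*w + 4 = (w - 1)*(w - 4)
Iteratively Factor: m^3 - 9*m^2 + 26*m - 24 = (m - 3)*(m^2 - 6*m + 8) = (m - 4)*(m - 3)*(m - 2)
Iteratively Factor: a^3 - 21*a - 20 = (a + 4)*(a^2 - 4*a - 5) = (a + 1)*(a + 4)*(a - 5)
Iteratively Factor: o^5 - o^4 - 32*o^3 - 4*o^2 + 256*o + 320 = (o - 5)*(o^4 + 4*o^3 - 12*o^2 - 64*o - 64) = (o - 5)*(o + 2)*(o^3 + 2*o^2 - 16*o - 32) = (o - 5)*(o + 2)*(o + 4)*(o^2 - 2*o - 8) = (o - 5)*(o - 4)*(o + 2)*(o + 4)*(o + 2)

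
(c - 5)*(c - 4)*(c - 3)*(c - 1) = c^4 - 13*c^3 + 59*c^2 - 107*c + 60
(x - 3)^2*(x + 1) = x^3 - 5*x^2 + 3*x + 9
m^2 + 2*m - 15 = (m - 3)*(m + 5)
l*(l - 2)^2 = l^3 - 4*l^2 + 4*l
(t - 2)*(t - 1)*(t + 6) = t^3 + 3*t^2 - 16*t + 12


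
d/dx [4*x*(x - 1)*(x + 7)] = 12*x^2 + 48*x - 28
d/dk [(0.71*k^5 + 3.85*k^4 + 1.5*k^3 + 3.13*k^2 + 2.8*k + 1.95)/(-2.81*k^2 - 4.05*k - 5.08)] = (-5.9853*k^6 - 33.139*k^5 - 69.0265*k^4 - 90.382*k^3 - 27.6685*k^2 - 20.8418*k - 6.3265)/(7.8961*k^4 + 22.761*k^3 + 44.9521*k^2 + 41.148*k + 25.8064)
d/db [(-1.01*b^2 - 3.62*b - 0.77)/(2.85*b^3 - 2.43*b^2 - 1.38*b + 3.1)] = (2.8785*b^4 + 20.634*b^3 - 0.8193*b^2 - 10.0042*b - 12.2846)/(8.1225*b^6 - 13.851*b^5 - 1.9611*b^4 + 24.3768*b^3 - 13.1616*b^2 - 8.556*b + 9.61)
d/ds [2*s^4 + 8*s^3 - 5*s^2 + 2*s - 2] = 8*s^3 + 24*s^2 - 10*s + 2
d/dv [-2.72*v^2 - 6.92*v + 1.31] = -5.44*v - 6.92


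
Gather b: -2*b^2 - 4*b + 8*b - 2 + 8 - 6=-2*b^2 + 4*b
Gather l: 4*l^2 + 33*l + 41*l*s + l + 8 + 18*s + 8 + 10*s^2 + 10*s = 4*l^2 + l*(41*s + 34) + 10*s^2 + 28*s + 16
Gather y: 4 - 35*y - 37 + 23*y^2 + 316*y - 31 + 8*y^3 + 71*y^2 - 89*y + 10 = 8*y^3 + 94*y^2 + 192*y - 54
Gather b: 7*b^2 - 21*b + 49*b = 7*b^2 + 28*b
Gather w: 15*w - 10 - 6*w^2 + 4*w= -6*w^2 + 19*w - 10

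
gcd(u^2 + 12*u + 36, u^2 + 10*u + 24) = u + 6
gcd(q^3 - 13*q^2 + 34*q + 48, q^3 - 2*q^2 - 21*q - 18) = q^2 - 5*q - 6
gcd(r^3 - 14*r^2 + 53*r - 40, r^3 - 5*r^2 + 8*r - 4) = r - 1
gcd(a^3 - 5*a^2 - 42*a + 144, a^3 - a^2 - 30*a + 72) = a^2 + 3*a - 18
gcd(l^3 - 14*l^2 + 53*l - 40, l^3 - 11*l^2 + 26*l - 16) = l^2 - 9*l + 8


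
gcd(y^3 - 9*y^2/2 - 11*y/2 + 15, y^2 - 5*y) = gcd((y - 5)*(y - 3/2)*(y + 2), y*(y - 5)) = y - 5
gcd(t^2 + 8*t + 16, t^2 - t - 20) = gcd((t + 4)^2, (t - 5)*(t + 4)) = t + 4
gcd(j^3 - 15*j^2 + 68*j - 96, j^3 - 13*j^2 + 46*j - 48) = j^2 - 11*j + 24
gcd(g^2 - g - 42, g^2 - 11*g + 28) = g - 7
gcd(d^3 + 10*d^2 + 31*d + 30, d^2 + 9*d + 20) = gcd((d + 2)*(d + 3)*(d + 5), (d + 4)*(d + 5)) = d + 5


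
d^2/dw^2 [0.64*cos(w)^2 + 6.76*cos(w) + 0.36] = -6.76*cos(w) - 1.28*cos(2*w)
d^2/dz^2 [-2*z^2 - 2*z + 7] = -4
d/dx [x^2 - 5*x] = 2*x - 5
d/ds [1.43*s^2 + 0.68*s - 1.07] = 2.86*s + 0.68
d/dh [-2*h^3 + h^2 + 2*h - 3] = -6*h^2 + 2*h + 2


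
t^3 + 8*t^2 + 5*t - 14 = (t - 1)*(t + 2)*(t + 7)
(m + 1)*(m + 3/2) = m^2 + 5*m/2 + 3/2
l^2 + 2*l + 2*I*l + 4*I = (l + 2)*(l + 2*I)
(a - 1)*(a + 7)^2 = a^3 + 13*a^2 + 35*a - 49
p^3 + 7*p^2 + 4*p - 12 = (p - 1)*(p + 2)*(p + 6)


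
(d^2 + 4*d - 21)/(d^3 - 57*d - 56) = (d - 3)/(d^2 - 7*d - 8)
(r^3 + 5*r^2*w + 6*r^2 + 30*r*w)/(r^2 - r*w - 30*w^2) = r*(r + 6)/(r - 6*w)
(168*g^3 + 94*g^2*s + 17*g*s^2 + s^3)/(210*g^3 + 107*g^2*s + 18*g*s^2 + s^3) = (4*g + s)/(5*g + s)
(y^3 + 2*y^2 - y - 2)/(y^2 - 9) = (y^3 + 2*y^2 - y - 2)/(y^2 - 9)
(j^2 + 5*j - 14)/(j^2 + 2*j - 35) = (j - 2)/(j - 5)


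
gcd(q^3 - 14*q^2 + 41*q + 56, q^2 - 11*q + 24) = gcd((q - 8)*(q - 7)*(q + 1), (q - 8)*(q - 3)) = q - 8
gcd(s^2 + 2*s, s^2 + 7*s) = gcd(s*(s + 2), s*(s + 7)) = s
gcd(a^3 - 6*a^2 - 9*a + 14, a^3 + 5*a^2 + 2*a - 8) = a^2 + a - 2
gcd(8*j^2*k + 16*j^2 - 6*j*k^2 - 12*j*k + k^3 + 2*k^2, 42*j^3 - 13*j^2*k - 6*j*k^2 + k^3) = 2*j - k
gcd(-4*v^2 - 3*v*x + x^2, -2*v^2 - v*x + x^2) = v + x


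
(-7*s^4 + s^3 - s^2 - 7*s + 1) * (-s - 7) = 7*s^5 + 48*s^4 - 6*s^3 + 14*s^2 + 48*s - 7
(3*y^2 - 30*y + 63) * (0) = 0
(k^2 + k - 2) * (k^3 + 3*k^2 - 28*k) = k^5 + 4*k^4 - 27*k^3 - 34*k^2 + 56*k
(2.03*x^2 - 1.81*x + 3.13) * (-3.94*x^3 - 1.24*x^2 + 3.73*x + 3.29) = -7.9982*x^5 + 4.6142*x^4 - 2.5159*x^3 - 3.9538*x^2 + 5.72*x + 10.2977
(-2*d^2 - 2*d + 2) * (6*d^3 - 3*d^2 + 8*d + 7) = -12*d^5 - 6*d^4 + 2*d^3 - 36*d^2 + 2*d + 14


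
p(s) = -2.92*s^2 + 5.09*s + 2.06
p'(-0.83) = 9.94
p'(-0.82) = 9.88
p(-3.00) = -39.49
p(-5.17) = -102.30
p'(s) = 5.09 - 5.84*s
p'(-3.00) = 22.61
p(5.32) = -53.50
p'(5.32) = -25.98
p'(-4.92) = 33.82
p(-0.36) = -0.15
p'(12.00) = -64.99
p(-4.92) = -93.67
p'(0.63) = 1.41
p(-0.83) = -4.18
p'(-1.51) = 13.91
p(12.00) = -357.34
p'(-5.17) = 35.28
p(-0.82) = -4.08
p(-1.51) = -12.28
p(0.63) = 4.11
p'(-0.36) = 7.19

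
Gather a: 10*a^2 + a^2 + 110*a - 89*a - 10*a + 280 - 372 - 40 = 11*a^2 + 11*a - 132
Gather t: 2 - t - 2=-t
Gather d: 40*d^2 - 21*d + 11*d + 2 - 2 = 40*d^2 - 10*d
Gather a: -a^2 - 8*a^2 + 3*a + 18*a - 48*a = -9*a^2 - 27*a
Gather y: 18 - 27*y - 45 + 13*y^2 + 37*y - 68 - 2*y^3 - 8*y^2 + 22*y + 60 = -2*y^3 + 5*y^2 + 32*y - 35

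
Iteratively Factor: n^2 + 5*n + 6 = (n + 3)*(n + 2)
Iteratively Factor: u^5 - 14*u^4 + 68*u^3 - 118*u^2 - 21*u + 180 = (u - 5)*(u^4 - 9*u^3 + 23*u^2 - 3*u - 36) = (u - 5)*(u - 3)*(u^3 - 6*u^2 + 5*u + 12) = (u - 5)*(u - 3)^2*(u^2 - 3*u - 4) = (u - 5)*(u - 3)^2*(u + 1)*(u - 4)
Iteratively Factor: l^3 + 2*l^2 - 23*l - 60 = (l + 3)*(l^2 - l - 20) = (l + 3)*(l + 4)*(l - 5)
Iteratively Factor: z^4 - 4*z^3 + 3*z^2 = (z)*(z^3 - 4*z^2 + 3*z) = z*(z - 3)*(z^2 - z) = z^2*(z - 3)*(z - 1)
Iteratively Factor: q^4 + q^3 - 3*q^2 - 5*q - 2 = (q + 1)*(q^3 - 3*q - 2) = (q - 2)*(q + 1)*(q^2 + 2*q + 1) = (q - 2)*(q + 1)^2*(q + 1)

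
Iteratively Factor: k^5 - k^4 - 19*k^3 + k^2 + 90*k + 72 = (k - 3)*(k^4 + 2*k^3 - 13*k^2 - 38*k - 24) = (k - 3)*(k + 3)*(k^3 - k^2 - 10*k - 8) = (k - 3)*(k + 2)*(k + 3)*(k^2 - 3*k - 4) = (k - 3)*(k + 1)*(k + 2)*(k + 3)*(k - 4)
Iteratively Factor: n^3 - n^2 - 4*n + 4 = (n + 2)*(n^2 - 3*n + 2) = (n - 1)*(n + 2)*(n - 2)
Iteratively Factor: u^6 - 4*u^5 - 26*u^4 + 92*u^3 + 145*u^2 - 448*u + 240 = (u - 4)*(u^5 - 26*u^3 - 12*u^2 + 97*u - 60) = (u - 4)*(u - 1)*(u^4 + u^3 - 25*u^2 - 37*u + 60) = (u - 4)*(u - 1)^2*(u^3 + 2*u^2 - 23*u - 60) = (u - 4)*(u - 1)^2*(u + 4)*(u^2 - 2*u - 15) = (u - 5)*(u - 4)*(u - 1)^2*(u + 4)*(u + 3)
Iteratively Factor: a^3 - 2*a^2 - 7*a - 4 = (a - 4)*(a^2 + 2*a + 1) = (a - 4)*(a + 1)*(a + 1)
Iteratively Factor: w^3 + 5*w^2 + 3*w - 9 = (w - 1)*(w^2 + 6*w + 9) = (w - 1)*(w + 3)*(w + 3)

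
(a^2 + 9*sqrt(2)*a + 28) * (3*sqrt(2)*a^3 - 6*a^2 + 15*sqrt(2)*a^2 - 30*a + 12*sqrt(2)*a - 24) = 3*sqrt(2)*a^5 + 15*sqrt(2)*a^4 + 48*a^4 + 42*sqrt(2)*a^3 + 240*a^3 + 24*a^2 + 150*sqrt(2)*a^2 - 840*a + 120*sqrt(2)*a - 672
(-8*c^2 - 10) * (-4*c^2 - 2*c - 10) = 32*c^4 + 16*c^3 + 120*c^2 + 20*c + 100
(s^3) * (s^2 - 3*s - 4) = s^5 - 3*s^4 - 4*s^3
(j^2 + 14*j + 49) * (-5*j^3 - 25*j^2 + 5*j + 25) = -5*j^5 - 95*j^4 - 590*j^3 - 1130*j^2 + 595*j + 1225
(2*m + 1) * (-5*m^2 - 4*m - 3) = -10*m^3 - 13*m^2 - 10*m - 3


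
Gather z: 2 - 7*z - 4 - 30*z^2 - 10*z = -30*z^2 - 17*z - 2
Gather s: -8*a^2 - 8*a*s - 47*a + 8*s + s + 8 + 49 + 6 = -8*a^2 - 47*a + s*(9 - 8*a) + 63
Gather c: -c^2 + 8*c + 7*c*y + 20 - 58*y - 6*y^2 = -c^2 + c*(7*y + 8) - 6*y^2 - 58*y + 20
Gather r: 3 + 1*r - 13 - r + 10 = 0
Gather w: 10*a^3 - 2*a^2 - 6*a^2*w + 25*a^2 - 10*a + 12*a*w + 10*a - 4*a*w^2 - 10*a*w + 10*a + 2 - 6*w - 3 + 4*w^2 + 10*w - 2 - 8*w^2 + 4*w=10*a^3 + 23*a^2 + 10*a + w^2*(-4*a - 4) + w*(-6*a^2 + 2*a + 8) - 3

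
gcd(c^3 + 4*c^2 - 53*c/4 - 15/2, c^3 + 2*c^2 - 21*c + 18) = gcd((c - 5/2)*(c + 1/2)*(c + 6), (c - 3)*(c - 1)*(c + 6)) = c + 6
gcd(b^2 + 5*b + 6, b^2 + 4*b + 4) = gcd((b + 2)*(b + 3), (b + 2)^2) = b + 2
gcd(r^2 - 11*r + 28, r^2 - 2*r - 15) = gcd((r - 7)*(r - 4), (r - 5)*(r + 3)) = 1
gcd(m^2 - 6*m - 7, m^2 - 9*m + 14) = m - 7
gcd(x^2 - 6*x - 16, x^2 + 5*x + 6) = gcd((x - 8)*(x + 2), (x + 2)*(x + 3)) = x + 2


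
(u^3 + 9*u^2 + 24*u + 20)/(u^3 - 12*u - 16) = (u + 5)/(u - 4)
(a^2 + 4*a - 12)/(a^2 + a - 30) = (a - 2)/(a - 5)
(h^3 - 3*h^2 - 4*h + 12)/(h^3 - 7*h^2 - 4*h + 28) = (h - 3)/(h - 7)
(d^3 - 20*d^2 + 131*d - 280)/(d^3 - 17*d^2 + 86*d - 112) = (d - 5)/(d - 2)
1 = 1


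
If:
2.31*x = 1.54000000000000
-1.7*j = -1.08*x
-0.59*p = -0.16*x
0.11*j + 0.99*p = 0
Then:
No Solution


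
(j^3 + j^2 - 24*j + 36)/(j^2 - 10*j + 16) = (j^2 + 3*j - 18)/(j - 8)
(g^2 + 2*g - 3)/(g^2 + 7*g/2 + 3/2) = 2*(g - 1)/(2*g + 1)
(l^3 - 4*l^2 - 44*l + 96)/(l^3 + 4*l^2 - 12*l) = (l - 8)/l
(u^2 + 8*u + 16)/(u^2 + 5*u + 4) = (u + 4)/(u + 1)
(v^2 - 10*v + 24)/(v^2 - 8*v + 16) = (v - 6)/(v - 4)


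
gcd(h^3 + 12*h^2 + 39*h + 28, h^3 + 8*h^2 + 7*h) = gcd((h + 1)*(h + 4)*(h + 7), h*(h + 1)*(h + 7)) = h^2 + 8*h + 7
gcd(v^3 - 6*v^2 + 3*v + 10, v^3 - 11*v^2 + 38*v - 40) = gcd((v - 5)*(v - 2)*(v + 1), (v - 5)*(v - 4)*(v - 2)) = v^2 - 7*v + 10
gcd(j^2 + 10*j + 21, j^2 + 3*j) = j + 3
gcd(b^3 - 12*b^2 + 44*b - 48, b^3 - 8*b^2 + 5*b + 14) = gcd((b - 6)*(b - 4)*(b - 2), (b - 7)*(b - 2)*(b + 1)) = b - 2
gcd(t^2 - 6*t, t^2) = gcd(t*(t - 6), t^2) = t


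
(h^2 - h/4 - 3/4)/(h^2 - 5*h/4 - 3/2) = (h - 1)/(h - 2)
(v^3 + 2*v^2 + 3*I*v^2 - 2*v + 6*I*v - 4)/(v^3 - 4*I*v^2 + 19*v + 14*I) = (v + 2)/(v - 7*I)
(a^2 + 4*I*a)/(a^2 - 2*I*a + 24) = a/(a - 6*I)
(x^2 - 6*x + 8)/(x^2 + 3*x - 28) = (x - 2)/(x + 7)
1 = 1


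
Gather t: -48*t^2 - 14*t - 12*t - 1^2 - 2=-48*t^2 - 26*t - 3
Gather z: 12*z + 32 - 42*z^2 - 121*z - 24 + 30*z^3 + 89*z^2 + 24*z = 30*z^3 + 47*z^2 - 85*z + 8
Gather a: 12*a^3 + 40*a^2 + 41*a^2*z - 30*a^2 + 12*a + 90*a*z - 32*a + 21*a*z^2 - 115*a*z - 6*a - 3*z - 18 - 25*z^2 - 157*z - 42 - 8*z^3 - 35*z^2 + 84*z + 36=12*a^3 + a^2*(41*z + 10) + a*(21*z^2 - 25*z - 26) - 8*z^3 - 60*z^2 - 76*z - 24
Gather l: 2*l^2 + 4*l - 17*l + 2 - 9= 2*l^2 - 13*l - 7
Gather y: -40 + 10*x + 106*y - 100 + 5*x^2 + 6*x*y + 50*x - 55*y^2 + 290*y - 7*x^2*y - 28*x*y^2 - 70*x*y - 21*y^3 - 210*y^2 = 5*x^2 + 60*x - 21*y^3 + y^2*(-28*x - 265) + y*(-7*x^2 - 64*x + 396) - 140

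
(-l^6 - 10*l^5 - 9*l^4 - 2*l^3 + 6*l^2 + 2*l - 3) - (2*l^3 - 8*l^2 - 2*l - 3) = -l^6 - 10*l^5 - 9*l^4 - 4*l^3 + 14*l^2 + 4*l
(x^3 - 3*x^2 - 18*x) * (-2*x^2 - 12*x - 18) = -2*x^5 - 6*x^4 + 54*x^3 + 270*x^2 + 324*x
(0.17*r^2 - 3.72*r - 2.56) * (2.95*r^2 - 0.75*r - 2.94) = 0.5015*r^4 - 11.1015*r^3 - 5.2618*r^2 + 12.8568*r + 7.5264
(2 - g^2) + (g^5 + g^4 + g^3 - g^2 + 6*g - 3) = g^5 + g^4 + g^3 - 2*g^2 + 6*g - 1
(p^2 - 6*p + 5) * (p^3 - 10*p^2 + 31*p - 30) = p^5 - 16*p^4 + 96*p^3 - 266*p^2 + 335*p - 150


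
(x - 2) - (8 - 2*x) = 3*x - 10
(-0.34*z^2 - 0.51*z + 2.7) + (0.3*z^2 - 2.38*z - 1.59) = -0.04*z^2 - 2.89*z + 1.11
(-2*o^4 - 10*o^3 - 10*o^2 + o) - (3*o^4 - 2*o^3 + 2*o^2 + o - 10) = -5*o^4 - 8*o^3 - 12*o^2 + 10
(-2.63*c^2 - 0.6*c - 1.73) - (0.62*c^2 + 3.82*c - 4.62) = -3.25*c^2 - 4.42*c + 2.89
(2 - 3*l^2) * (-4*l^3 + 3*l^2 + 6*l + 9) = 12*l^5 - 9*l^4 - 26*l^3 - 21*l^2 + 12*l + 18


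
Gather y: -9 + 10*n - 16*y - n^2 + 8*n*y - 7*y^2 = -n^2 + 10*n - 7*y^2 + y*(8*n - 16) - 9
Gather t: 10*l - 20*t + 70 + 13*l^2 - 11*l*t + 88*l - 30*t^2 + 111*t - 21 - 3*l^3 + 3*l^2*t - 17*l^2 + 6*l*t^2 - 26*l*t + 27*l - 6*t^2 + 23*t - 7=-3*l^3 - 4*l^2 + 125*l + t^2*(6*l - 36) + t*(3*l^2 - 37*l + 114) + 42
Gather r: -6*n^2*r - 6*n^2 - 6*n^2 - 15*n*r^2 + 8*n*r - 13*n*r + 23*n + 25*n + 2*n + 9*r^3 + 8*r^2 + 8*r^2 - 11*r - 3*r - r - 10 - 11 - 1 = -12*n^2 + 50*n + 9*r^3 + r^2*(16 - 15*n) + r*(-6*n^2 - 5*n - 15) - 22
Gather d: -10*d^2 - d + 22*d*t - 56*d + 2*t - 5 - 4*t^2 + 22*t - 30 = -10*d^2 + d*(22*t - 57) - 4*t^2 + 24*t - 35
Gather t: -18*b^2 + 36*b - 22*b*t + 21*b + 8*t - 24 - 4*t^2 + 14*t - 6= -18*b^2 + 57*b - 4*t^2 + t*(22 - 22*b) - 30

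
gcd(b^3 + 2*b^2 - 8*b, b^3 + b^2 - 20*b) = b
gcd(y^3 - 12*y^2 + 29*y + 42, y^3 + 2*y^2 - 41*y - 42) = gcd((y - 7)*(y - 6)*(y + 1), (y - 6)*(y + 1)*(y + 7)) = y^2 - 5*y - 6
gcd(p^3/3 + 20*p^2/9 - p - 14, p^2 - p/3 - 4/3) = 1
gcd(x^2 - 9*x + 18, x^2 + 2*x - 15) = x - 3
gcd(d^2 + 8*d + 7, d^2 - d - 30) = 1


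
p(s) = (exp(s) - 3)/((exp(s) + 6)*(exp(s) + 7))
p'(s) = -(exp(s) - 3)*exp(s)/((exp(s) + 6)*(exp(s) + 7)^2) - (exp(s) - 3)*exp(s)/((exp(s) + 6)^2*(exp(s) + 7)) + exp(s)/((exp(s) + 6)*(exp(s) + 7)) = (-exp(2*s) + 6*exp(s) + 81)*exp(s)/(exp(4*s) + 26*exp(3*s) + 253*exp(2*s) + 1092*exp(s) + 1764)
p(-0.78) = -0.05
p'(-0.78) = 0.02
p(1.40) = 0.01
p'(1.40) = 0.03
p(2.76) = 0.03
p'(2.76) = -0.00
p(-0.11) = -0.04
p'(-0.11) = 0.03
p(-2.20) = -0.07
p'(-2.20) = 0.00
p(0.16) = -0.03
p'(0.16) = 0.03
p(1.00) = -0.00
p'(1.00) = 0.03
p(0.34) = -0.03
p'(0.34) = 0.03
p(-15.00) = -0.07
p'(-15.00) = 0.00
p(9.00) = 0.00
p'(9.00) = 0.00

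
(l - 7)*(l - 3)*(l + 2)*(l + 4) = l^4 - 4*l^3 - 31*l^2 + 46*l + 168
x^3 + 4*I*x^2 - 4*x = x*(x + 2*I)^2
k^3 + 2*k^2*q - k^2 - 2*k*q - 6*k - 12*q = (k - 3)*(k + 2)*(k + 2*q)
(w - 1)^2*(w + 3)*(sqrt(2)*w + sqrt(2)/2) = sqrt(2)*w^4 + 3*sqrt(2)*w^3/2 - 9*sqrt(2)*w^2/2 + sqrt(2)*w/2 + 3*sqrt(2)/2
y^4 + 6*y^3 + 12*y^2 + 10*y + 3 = (y + 1)^3*(y + 3)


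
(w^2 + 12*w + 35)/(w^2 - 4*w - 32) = (w^2 + 12*w + 35)/(w^2 - 4*w - 32)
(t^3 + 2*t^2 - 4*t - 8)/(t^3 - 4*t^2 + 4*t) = (t^2 + 4*t + 4)/(t*(t - 2))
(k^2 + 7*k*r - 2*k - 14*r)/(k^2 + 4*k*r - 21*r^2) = (2 - k)/(-k + 3*r)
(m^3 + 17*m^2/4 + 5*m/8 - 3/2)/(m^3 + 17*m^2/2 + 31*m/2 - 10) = (m + 3/4)/(m + 5)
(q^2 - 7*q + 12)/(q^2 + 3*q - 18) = (q - 4)/(q + 6)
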